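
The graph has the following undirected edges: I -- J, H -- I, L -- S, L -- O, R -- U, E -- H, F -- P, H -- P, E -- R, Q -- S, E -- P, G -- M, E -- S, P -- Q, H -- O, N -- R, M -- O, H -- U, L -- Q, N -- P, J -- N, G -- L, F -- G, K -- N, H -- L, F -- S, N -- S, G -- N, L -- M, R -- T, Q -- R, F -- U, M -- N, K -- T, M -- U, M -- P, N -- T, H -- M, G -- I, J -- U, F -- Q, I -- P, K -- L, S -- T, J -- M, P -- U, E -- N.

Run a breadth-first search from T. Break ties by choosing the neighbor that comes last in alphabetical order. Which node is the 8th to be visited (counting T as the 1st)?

Visit T; enqueue S, R, N, K → queue [S, R, N, K]
Visit S; enqueue Q, L, F, E → queue [R, N, K, Q, L, F, E]
Visit R; enqueue U → queue [N, K, Q, L, F, E, U]
Visit N; enqueue P, M, J, G → queue [K, Q, L, F, E, U, P, M, J, G]
Visit K → queue [Q, L, F, E, U, P, M, J, G]
Visit Q → queue [L, F, E, U, P, M, J, G]
Visit L; enqueue O, H → queue [F, E, U, P, M, J, G, O, H]
Visit F → queue [E, U, P, M, J, G, O, H]
Visit E → queue [U, P, M, J, G, O, H]
Visit U → queue [P, M, J, G, O, H]
Visit P; enqueue I → queue [M, J, G, O, H, I]
Visit M → queue [J, G, O, H, I]
Visit J → queue [G, O, H, I]
Visit G → queue [O, H, I]
Visit O → queue [H, I]
Visit H → queue [I]
Visit I → queue []

Visit order: T, S, R, N, K, Q, L, F, E, U, P, M, J, G, O, H, I

F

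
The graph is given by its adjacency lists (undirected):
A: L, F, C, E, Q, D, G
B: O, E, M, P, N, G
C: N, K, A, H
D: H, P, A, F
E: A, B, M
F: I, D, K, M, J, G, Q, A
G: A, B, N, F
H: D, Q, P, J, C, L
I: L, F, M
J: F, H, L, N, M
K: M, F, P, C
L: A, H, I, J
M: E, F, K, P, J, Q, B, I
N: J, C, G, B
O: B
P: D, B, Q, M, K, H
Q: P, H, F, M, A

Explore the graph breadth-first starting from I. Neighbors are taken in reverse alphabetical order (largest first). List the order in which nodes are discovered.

Visit I; enqueue M, L, F → queue [M, L, F]
Visit M; enqueue Q, P, K, J, E, B → queue [L, F, Q, P, K, J, E, B]
Visit L; enqueue H, A → queue [F, Q, P, K, J, E, B, H, A]
Visit F; enqueue G, D → queue [Q, P, K, J, E, B, H, A, G, D]
Visit Q → queue [P, K, J, E, B, H, A, G, D]
Visit P → queue [K, J, E, B, H, A, G, D]
Visit K; enqueue C → queue [J, E, B, H, A, G, D, C]
Visit J; enqueue N → queue [E, B, H, A, G, D, C, N]
Visit E → queue [B, H, A, G, D, C, N]
Visit B; enqueue O → queue [H, A, G, D, C, N, O]
Visit H → queue [A, G, D, C, N, O]
Visit A → queue [G, D, C, N, O]
Visit G → queue [D, C, N, O]
Visit D → queue [C, N, O]
Visit C → queue [N, O]
Visit N → queue [O]
Visit O → queue []

I M L F Q P K J E B H A G D C N O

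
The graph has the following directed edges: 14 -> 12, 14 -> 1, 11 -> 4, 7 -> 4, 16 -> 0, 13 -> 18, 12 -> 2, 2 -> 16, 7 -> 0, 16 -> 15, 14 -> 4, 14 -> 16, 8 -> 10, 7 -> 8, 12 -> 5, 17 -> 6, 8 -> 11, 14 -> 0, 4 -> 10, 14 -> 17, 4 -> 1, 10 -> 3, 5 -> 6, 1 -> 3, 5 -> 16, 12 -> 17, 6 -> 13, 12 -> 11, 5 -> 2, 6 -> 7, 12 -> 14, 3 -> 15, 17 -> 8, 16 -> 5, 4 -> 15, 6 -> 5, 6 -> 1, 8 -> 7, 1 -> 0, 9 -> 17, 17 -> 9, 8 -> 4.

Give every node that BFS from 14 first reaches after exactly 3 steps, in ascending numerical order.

7, 13

Level 0: 14
Level 1: 0, 1, 4, 12, 16, 17
Level 2: 2, 3, 5, 6, 8, 9, 10, 11, 15
Level 3: 7, 13
Level 4: 18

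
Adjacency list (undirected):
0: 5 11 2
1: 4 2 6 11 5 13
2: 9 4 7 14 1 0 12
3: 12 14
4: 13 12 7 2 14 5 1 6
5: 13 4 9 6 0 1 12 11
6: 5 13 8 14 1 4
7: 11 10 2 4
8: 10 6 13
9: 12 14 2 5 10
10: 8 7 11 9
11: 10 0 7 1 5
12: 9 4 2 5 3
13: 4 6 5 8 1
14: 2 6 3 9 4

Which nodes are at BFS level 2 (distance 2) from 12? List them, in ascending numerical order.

0, 1, 6, 7, 10, 11, 13, 14

Level 0: 12
Level 1: 2, 3, 4, 5, 9
Level 2: 0, 1, 6, 7, 10, 11, 13, 14
Level 3: 8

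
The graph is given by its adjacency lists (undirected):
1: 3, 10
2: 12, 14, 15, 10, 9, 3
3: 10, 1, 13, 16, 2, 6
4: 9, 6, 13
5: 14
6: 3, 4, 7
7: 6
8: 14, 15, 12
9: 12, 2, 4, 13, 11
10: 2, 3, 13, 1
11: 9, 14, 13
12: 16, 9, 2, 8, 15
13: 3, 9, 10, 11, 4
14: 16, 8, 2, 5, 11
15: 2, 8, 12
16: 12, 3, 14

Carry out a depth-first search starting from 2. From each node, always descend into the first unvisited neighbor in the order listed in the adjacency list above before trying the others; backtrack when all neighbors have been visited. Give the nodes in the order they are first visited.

Visit 2
2 → 12
12 → 16
16 → 3
3 → 10
10 → 13
13 → 9
9 → 4
4 → 6
6 → 7
9 → 11
11 → 14
14 → 8
8 → 15
14 → 5
10 → 1

2 12 16 3 10 13 9 4 6 7 11 14 8 15 5 1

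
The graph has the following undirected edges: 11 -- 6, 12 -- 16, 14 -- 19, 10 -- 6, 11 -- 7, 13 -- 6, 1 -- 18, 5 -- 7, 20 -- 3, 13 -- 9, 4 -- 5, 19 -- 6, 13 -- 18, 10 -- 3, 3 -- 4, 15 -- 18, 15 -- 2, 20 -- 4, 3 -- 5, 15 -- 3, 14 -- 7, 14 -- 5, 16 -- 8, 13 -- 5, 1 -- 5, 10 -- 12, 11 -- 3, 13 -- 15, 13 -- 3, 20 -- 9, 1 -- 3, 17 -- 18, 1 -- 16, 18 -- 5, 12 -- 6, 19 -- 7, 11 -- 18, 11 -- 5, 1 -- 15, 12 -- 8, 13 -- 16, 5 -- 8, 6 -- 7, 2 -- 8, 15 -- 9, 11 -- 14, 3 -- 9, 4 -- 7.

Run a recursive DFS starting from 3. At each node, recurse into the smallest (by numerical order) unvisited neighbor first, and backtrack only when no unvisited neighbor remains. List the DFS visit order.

Visit 3
3 → 1
1 → 5
5 → 4
4 → 7
7 → 6
6 → 10
10 → 12
12 → 8
8 → 2
2 → 15
15 → 9
9 → 13
13 → 16
13 → 18
18 → 11
11 → 14
14 → 19
18 → 17
9 → 20

3 → 1 → 5 → 4 → 7 → 6 → 10 → 12 → 8 → 2 → 15 → 9 → 13 → 16 → 18 → 11 → 14 → 19 → 17 → 20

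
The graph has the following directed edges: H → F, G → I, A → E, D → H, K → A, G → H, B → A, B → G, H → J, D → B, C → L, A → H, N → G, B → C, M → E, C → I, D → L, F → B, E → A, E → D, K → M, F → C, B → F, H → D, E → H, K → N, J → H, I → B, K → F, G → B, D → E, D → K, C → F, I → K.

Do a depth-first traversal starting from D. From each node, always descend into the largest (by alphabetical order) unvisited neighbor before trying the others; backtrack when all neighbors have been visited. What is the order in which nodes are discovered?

D, L, K, N, G, I, B, F, C, A, H, J, E, M

Visit D
D → L
D → K
K → N
N → G
G → I
I → B
B → F
F → C
B → A
A → H
H → J
A → E
K → M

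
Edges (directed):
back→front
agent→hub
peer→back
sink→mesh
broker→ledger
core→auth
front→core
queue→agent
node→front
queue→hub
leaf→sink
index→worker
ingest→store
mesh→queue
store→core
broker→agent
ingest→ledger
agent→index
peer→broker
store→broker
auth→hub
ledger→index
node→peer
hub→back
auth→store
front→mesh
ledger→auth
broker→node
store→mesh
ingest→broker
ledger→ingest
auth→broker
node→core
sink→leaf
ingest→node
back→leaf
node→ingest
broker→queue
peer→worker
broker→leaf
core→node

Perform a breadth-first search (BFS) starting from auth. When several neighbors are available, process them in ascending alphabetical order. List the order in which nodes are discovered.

Visit auth; enqueue broker, hub, store → queue [broker, hub, store]
Visit broker; enqueue agent, leaf, ledger, node, queue → queue [hub, store, agent, leaf, ledger, node, queue]
Visit hub; enqueue back → queue [store, agent, leaf, ledger, node, queue, back]
Visit store; enqueue core, mesh → queue [agent, leaf, ledger, node, queue, back, core, mesh]
Visit agent; enqueue index → queue [leaf, ledger, node, queue, back, core, mesh, index]
Visit leaf; enqueue sink → queue [ledger, node, queue, back, core, mesh, index, sink]
Visit ledger; enqueue ingest → queue [node, queue, back, core, mesh, index, sink, ingest]
Visit node; enqueue front, peer → queue [queue, back, core, mesh, index, sink, ingest, front, peer]
Visit queue → queue [back, core, mesh, index, sink, ingest, front, peer]
Visit back → queue [core, mesh, index, sink, ingest, front, peer]
Visit core → queue [mesh, index, sink, ingest, front, peer]
Visit mesh → queue [index, sink, ingest, front, peer]
Visit index; enqueue worker → queue [sink, ingest, front, peer, worker]
Visit sink → queue [ingest, front, peer, worker]
Visit ingest → queue [front, peer, worker]
Visit front → queue [peer, worker]
Visit peer → queue [worker]
Visit worker → queue []

auth broker hub store agent leaf ledger node queue back core mesh index sink ingest front peer worker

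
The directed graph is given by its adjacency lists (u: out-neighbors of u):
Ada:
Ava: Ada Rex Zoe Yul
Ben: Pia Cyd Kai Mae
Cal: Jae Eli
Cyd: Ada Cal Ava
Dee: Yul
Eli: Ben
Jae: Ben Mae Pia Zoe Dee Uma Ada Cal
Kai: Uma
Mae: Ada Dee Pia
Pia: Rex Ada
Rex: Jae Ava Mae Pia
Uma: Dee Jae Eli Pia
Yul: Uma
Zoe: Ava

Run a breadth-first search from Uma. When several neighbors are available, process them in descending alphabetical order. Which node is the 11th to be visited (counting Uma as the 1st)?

Ben

Visit Uma; enqueue Pia, Jae, Eli, Dee → queue [Pia, Jae, Eli, Dee]
Visit Pia; enqueue Rex, Ada → queue [Jae, Eli, Dee, Rex, Ada]
Visit Jae; enqueue Zoe, Mae, Cal, Ben → queue [Eli, Dee, Rex, Ada, Zoe, Mae, Cal, Ben]
Visit Eli → queue [Dee, Rex, Ada, Zoe, Mae, Cal, Ben]
Visit Dee; enqueue Yul → queue [Rex, Ada, Zoe, Mae, Cal, Ben, Yul]
Visit Rex; enqueue Ava → queue [Ada, Zoe, Mae, Cal, Ben, Yul, Ava]
Visit Ada → queue [Zoe, Mae, Cal, Ben, Yul, Ava]
Visit Zoe → queue [Mae, Cal, Ben, Yul, Ava]
Visit Mae → queue [Cal, Ben, Yul, Ava]
Visit Cal → queue [Ben, Yul, Ava]
Visit Ben; enqueue Kai, Cyd → queue [Yul, Ava, Kai, Cyd]
Visit Yul → queue [Ava, Kai, Cyd]
Visit Ava → queue [Kai, Cyd]
Visit Kai → queue [Cyd]
Visit Cyd → queue []

Visit order: Uma, Pia, Jae, Eli, Dee, Rex, Ada, Zoe, Mae, Cal, Ben, Yul, Ava, Kai, Cyd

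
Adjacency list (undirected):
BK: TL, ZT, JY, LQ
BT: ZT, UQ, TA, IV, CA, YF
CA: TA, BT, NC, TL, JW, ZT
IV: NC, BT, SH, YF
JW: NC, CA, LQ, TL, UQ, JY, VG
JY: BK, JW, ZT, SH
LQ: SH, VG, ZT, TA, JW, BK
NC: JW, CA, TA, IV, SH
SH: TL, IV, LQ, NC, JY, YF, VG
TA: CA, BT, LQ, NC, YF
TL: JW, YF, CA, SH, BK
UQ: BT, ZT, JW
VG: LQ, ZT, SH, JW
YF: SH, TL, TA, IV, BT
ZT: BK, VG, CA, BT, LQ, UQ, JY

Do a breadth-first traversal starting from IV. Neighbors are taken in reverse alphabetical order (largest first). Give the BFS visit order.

Visit IV; enqueue YF, SH, NC, BT → queue [YF, SH, NC, BT]
Visit YF; enqueue TL, TA → queue [SH, NC, BT, TL, TA]
Visit SH; enqueue VG, LQ, JY → queue [NC, BT, TL, TA, VG, LQ, JY]
Visit NC; enqueue JW, CA → queue [BT, TL, TA, VG, LQ, JY, JW, CA]
Visit BT; enqueue ZT, UQ → queue [TL, TA, VG, LQ, JY, JW, CA, ZT, UQ]
Visit TL; enqueue BK → queue [TA, VG, LQ, JY, JW, CA, ZT, UQ, BK]
Visit TA → queue [VG, LQ, JY, JW, CA, ZT, UQ, BK]
Visit VG → queue [LQ, JY, JW, CA, ZT, UQ, BK]
Visit LQ → queue [JY, JW, CA, ZT, UQ, BK]
Visit JY → queue [JW, CA, ZT, UQ, BK]
Visit JW → queue [CA, ZT, UQ, BK]
Visit CA → queue [ZT, UQ, BK]
Visit ZT → queue [UQ, BK]
Visit UQ → queue [BK]
Visit BK → queue []

IV → YF → SH → NC → BT → TL → TA → VG → LQ → JY → JW → CA → ZT → UQ → BK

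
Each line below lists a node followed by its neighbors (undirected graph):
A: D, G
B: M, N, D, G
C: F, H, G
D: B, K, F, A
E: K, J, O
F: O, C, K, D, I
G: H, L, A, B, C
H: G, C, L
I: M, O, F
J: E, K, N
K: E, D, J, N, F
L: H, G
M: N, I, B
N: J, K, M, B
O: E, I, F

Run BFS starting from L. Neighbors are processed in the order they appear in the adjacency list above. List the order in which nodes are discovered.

L -> H -> G -> C -> A -> B -> F -> D -> M -> N -> O -> K -> I -> J -> E

Visit L; enqueue H, G → queue [H, G]
Visit H; enqueue C → queue [G, C]
Visit G; enqueue A, B → queue [C, A, B]
Visit C; enqueue F → queue [A, B, F]
Visit A; enqueue D → queue [B, F, D]
Visit B; enqueue M, N → queue [F, D, M, N]
Visit F; enqueue O, K, I → queue [D, M, N, O, K, I]
Visit D → queue [M, N, O, K, I]
Visit M → queue [N, O, K, I]
Visit N; enqueue J → queue [O, K, I, J]
Visit O; enqueue E → queue [K, I, J, E]
Visit K → queue [I, J, E]
Visit I → queue [J, E]
Visit J → queue [E]
Visit E → queue []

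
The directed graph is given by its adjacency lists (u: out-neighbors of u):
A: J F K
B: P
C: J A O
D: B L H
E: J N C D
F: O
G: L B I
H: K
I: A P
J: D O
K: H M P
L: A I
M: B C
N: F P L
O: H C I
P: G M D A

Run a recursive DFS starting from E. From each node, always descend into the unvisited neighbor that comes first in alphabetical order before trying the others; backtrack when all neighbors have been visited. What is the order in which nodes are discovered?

E C A F O H K M B P D L I G J N

Visit E
E → C
C → A
A → F
F → O
O → H
H → K
K → M
M → B
B → P
P → D
D → L
L → I
P → G
A → J
E → N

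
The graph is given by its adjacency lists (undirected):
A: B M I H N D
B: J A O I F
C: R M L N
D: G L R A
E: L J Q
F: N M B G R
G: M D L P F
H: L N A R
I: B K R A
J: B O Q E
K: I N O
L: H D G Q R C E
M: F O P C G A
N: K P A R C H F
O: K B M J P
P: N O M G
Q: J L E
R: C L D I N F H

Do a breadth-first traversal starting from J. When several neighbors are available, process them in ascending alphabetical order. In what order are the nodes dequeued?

J → B → E → O → Q → A → F → I → L → K → M → P → D → H → N → G → R → C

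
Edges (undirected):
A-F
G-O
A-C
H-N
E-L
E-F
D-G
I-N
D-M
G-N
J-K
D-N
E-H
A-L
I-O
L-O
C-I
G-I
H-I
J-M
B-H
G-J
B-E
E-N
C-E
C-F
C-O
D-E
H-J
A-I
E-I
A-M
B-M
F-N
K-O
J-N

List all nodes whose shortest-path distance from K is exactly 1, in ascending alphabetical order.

J, O

Level 0: K
Level 1: J, O
Level 2: C, G, H, I, L, M, N
Level 3: A, B, D, E, F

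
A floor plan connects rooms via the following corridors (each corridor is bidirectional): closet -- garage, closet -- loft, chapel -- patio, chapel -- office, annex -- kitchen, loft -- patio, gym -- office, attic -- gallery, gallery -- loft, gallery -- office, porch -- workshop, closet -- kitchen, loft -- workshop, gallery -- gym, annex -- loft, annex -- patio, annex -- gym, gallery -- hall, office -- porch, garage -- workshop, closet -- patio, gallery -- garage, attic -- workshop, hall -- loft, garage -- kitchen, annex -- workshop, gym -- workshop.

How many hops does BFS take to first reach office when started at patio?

2

Level 0: patio
Level 1: annex, chapel, closet, loft
Level 2: gallery, garage, gym, hall, kitchen, office, workshop
Level 3: attic, porch
office first appears at level 2.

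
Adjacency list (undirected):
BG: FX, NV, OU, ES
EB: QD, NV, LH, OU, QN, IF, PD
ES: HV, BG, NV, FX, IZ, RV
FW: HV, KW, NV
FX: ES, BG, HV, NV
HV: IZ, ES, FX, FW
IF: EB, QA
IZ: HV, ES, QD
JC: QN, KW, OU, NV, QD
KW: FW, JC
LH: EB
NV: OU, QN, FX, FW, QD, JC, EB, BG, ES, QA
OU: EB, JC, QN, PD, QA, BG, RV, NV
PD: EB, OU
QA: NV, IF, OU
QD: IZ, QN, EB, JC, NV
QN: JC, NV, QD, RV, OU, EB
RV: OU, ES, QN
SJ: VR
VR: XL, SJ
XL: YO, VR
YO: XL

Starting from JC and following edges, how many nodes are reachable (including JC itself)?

BFS from JC visits: JC, QN, QD, OU, NV, KW, RV, EB, IZ, QA, PD, BG, FX, FW, ES, LH, IF, HV
Reachable nodes: 18 of 22 total.

18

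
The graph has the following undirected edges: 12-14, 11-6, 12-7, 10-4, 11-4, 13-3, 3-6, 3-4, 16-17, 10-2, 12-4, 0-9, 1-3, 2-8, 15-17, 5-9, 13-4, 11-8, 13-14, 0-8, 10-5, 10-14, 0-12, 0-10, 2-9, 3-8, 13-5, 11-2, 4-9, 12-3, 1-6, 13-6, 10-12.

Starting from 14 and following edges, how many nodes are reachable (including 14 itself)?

15

BFS from 14 visits: 14, 13, 12, 10, 6, 5, 4, 3, 7, 0, 2, 11, 1, 9, 8
Reachable nodes: 15 of 18 total.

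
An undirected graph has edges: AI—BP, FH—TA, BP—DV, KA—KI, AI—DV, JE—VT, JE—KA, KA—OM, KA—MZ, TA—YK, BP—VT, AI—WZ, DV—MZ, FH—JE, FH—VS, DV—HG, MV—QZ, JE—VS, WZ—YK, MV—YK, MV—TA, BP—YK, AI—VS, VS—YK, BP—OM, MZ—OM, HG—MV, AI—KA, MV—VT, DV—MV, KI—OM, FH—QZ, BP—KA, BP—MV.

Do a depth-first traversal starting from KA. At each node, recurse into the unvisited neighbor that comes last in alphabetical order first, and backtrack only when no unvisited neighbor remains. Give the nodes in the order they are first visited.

KA OM MZ DV MV YK WZ AI VS JE VT BP FH TA QZ HG KI

Visit KA
KA → OM
OM → MZ
MZ → DV
DV → MV
MV → YK
YK → WZ
WZ → AI
AI → VS
VS → JE
JE → VT
VT → BP
JE → FH
FH → TA
FH → QZ
MV → HG
OM → KI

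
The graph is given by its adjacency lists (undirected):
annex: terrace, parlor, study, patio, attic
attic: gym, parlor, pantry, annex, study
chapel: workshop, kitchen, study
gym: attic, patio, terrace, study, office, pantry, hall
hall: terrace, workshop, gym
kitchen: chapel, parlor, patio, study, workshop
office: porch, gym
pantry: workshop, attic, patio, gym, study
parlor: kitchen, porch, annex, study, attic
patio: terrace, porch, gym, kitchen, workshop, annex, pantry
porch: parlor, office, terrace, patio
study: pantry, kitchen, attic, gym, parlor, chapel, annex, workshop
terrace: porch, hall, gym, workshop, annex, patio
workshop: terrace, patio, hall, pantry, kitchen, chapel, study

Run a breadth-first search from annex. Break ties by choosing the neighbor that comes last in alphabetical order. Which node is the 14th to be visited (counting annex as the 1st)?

Visit annex; enqueue terrace, study, patio, parlor, attic → queue [terrace, study, patio, parlor, attic]
Visit terrace; enqueue workshop, porch, hall, gym → queue [study, patio, parlor, attic, workshop, porch, hall, gym]
Visit study; enqueue pantry, kitchen, chapel → queue [patio, parlor, attic, workshop, porch, hall, gym, pantry, kitchen, chapel]
Visit patio → queue [parlor, attic, workshop, porch, hall, gym, pantry, kitchen, chapel]
Visit parlor → queue [attic, workshop, porch, hall, gym, pantry, kitchen, chapel]
Visit attic → queue [workshop, porch, hall, gym, pantry, kitchen, chapel]
Visit workshop → queue [porch, hall, gym, pantry, kitchen, chapel]
Visit porch; enqueue office → queue [hall, gym, pantry, kitchen, chapel, office]
Visit hall → queue [gym, pantry, kitchen, chapel, office]
Visit gym → queue [pantry, kitchen, chapel, office]
Visit pantry → queue [kitchen, chapel, office]
Visit kitchen → queue [chapel, office]
Visit chapel → queue [office]
Visit office → queue []

Visit order: annex, terrace, study, patio, parlor, attic, workshop, porch, hall, gym, pantry, kitchen, chapel, office

office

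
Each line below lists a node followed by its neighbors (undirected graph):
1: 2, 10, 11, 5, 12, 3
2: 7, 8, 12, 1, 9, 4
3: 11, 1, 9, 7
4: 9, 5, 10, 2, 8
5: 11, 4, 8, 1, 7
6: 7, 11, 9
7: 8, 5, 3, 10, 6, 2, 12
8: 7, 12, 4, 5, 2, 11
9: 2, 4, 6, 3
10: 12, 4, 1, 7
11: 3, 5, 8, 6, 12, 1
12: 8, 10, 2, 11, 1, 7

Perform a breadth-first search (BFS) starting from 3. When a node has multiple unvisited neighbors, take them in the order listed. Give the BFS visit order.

Visit 3; enqueue 11, 1, 9, 7 → queue [11, 1, 9, 7]
Visit 11; enqueue 5, 8, 6, 12 → queue [1, 9, 7, 5, 8, 6, 12]
Visit 1; enqueue 2, 10 → queue [9, 7, 5, 8, 6, 12, 2, 10]
Visit 9; enqueue 4 → queue [7, 5, 8, 6, 12, 2, 10, 4]
Visit 7 → queue [5, 8, 6, 12, 2, 10, 4]
Visit 5 → queue [8, 6, 12, 2, 10, 4]
Visit 8 → queue [6, 12, 2, 10, 4]
Visit 6 → queue [12, 2, 10, 4]
Visit 12 → queue [2, 10, 4]
Visit 2 → queue [10, 4]
Visit 10 → queue [4]
Visit 4 → queue []

3, 11, 1, 9, 7, 5, 8, 6, 12, 2, 10, 4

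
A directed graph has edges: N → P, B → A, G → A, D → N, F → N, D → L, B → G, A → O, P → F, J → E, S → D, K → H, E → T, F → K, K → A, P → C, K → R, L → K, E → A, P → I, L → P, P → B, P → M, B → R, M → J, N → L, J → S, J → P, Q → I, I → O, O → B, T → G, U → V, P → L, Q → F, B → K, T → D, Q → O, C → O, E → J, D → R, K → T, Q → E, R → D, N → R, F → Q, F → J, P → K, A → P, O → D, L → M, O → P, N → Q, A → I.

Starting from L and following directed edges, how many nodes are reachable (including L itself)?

20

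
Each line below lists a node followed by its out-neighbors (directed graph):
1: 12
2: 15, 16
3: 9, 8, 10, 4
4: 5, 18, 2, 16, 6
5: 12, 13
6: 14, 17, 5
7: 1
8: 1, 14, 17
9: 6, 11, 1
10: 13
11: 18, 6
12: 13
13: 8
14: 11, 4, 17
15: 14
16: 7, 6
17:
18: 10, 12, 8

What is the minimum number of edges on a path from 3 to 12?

Level 0: 3
Level 1: 4, 8, 9, 10
Level 2: 1, 2, 5, 6, 11, 13, 14, 16, 17, 18
Level 3: 7, 12, 15
12 first appears at level 3.

3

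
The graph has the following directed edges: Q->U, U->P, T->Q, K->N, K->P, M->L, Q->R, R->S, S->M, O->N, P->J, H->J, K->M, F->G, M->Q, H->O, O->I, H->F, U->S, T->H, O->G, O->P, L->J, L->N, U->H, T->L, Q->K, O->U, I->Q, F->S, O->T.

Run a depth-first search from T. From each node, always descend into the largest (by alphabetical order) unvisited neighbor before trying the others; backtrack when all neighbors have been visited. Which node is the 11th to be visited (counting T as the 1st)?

O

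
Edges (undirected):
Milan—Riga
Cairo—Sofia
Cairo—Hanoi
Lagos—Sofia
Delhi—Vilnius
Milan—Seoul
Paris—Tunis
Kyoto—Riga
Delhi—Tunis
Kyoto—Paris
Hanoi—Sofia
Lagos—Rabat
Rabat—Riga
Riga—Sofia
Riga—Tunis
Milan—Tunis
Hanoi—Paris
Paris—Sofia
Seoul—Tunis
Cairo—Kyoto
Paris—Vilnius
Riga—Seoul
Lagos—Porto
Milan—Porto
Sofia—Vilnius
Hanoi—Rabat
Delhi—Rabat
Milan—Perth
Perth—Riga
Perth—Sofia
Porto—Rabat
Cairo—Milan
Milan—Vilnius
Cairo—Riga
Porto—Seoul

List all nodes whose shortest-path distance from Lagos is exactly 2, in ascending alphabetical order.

Cairo, Delhi, Hanoi, Milan, Paris, Perth, Riga, Seoul, Vilnius

Level 0: Lagos
Level 1: Porto, Rabat, Sofia
Level 2: Cairo, Delhi, Hanoi, Milan, Paris, Perth, Riga, Seoul, Vilnius
Level 3: Kyoto, Tunis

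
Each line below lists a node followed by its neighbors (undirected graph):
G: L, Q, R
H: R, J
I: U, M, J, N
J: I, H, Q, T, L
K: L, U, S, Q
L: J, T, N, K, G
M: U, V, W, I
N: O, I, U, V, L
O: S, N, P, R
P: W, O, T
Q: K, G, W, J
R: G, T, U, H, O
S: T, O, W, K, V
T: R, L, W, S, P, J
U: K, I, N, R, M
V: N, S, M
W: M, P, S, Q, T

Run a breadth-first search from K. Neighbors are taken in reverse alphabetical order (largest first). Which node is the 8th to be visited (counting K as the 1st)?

M

Visit K; enqueue U, S, Q, L → queue [U, S, Q, L]
Visit U; enqueue R, N, M, I → queue [S, Q, L, R, N, M, I]
Visit S; enqueue W, V, T, O → queue [Q, L, R, N, M, I, W, V, T, O]
Visit Q; enqueue J, G → queue [L, R, N, M, I, W, V, T, O, J, G]
Visit L → queue [R, N, M, I, W, V, T, O, J, G]
Visit R; enqueue H → queue [N, M, I, W, V, T, O, J, G, H]
Visit N → queue [M, I, W, V, T, O, J, G, H]
Visit M → queue [I, W, V, T, O, J, G, H]
Visit I → queue [W, V, T, O, J, G, H]
Visit W; enqueue P → queue [V, T, O, J, G, H, P]
Visit V → queue [T, O, J, G, H, P]
Visit T → queue [O, J, G, H, P]
Visit O → queue [J, G, H, P]
Visit J → queue [G, H, P]
Visit G → queue [H, P]
Visit H → queue [P]
Visit P → queue []

Visit order: K, U, S, Q, L, R, N, M, I, W, V, T, O, J, G, H, P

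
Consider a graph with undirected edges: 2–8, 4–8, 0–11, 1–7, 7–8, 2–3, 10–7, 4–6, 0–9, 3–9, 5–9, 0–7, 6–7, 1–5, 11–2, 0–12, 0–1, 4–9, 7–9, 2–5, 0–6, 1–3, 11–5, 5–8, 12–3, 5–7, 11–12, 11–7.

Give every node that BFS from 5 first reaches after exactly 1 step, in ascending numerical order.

1, 2, 7, 8, 9, 11

Level 0: 5
Level 1: 1, 2, 7, 8, 9, 11
Level 2: 0, 3, 4, 6, 10, 12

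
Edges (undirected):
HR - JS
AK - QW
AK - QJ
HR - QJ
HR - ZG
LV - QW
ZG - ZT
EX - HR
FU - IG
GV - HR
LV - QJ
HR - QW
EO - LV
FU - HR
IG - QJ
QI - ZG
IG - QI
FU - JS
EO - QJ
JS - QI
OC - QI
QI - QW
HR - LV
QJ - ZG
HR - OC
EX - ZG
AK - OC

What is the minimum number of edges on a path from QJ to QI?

2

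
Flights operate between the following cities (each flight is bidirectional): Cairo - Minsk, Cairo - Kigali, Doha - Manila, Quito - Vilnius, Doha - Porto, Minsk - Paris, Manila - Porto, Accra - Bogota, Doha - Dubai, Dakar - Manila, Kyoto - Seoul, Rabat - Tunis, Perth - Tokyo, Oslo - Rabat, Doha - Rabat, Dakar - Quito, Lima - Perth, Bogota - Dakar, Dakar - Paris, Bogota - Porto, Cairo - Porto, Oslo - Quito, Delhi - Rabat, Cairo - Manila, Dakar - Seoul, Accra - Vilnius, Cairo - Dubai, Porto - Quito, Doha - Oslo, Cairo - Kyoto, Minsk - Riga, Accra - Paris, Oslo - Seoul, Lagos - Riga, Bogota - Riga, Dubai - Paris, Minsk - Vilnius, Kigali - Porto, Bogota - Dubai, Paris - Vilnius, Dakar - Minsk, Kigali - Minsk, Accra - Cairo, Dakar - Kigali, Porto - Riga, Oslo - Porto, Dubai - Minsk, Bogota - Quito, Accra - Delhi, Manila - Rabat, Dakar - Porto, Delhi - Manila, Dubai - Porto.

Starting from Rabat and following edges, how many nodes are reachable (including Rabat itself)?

BFS from Rabat visits: Rabat, Delhi, Doha, Manila, Oslo, Tunis, Accra, Dubai, Porto, Cairo, Dakar, Quito, Seoul, Bogota, Paris, Vilnius, Minsk, Kigali, Riga, Kyoto, Lagos
Reachable nodes: 21 of 24 total.

21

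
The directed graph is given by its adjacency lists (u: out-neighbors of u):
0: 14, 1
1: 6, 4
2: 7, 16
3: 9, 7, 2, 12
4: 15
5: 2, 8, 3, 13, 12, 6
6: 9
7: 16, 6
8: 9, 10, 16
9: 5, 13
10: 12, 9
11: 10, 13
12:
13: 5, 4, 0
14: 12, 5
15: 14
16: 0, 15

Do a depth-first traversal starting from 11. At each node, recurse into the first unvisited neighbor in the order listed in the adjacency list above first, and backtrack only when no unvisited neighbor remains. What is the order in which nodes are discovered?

Visit 11
11 → 10
10 → 12
10 → 9
9 → 5
5 → 2
2 → 7
7 → 16
16 → 0
0 → 14
0 → 1
1 → 6
1 → 4
4 → 15
5 → 8
5 → 3
5 → 13

11, 10, 12, 9, 5, 2, 7, 16, 0, 14, 1, 6, 4, 15, 8, 3, 13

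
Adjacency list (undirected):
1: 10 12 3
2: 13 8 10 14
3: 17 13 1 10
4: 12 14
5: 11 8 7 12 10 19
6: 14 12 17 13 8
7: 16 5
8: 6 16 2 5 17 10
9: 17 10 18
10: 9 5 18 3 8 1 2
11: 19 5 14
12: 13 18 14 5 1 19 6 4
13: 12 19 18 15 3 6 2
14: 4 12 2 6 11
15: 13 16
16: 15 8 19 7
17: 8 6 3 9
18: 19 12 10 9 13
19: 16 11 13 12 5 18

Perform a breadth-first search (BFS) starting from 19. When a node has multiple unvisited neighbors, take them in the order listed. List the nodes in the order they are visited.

19 16 11 13 12 5 18 15 8 7 14 3 6 2 1 4 10 9 17

Visit 19; enqueue 16, 11, 13, 12, 5, 18 → queue [16, 11, 13, 12, 5, 18]
Visit 16; enqueue 15, 8, 7 → queue [11, 13, 12, 5, 18, 15, 8, 7]
Visit 11; enqueue 14 → queue [13, 12, 5, 18, 15, 8, 7, 14]
Visit 13; enqueue 3, 6, 2 → queue [12, 5, 18, 15, 8, 7, 14, 3, 6, 2]
Visit 12; enqueue 1, 4 → queue [5, 18, 15, 8, 7, 14, 3, 6, 2, 1, 4]
Visit 5; enqueue 10 → queue [18, 15, 8, 7, 14, 3, 6, 2, 1, 4, 10]
Visit 18; enqueue 9 → queue [15, 8, 7, 14, 3, 6, 2, 1, 4, 10, 9]
Visit 15 → queue [8, 7, 14, 3, 6, 2, 1, 4, 10, 9]
Visit 8; enqueue 17 → queue [7, 14, 3, 6, 2, 1, 4, 10, 9, 17]
Visit 7 → queue [14, 3, 6, 2, 1, 4, 10, 9, 17]
Visit 14 → queue [3, 6, 2, 1, 4, 10, 9, 17]
Visit 3 → queue [6, 2, 1, 4, 10, 9, 17]
Visit 6 → queue [2, 1, 4, 10, 9, 17]
Visit 2 → queue [1, 4, 10, 9, 17]
Visit 1 → queue [4, 10, 9, 17]
Visit 4 → queue [10, 9, 17]
Visit 10 → queue [9, 17]
Visit 9 → queue [17]
Visit 17 → queue []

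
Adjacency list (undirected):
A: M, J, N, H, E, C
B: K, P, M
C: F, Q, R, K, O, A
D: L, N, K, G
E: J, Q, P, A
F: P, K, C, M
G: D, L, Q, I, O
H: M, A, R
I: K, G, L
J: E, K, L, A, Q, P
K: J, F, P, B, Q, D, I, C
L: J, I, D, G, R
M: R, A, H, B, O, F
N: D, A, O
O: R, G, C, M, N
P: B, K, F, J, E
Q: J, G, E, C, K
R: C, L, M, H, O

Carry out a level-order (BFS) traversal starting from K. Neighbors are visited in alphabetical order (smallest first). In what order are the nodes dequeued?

Visit K; enqueue B, C, D, F, I, J, P, Q → queue [B, C, D, F, I, J, P, Q]
Visit B; enqueue M → queue [C, D, F, I, J, P, Q, M]
Visit C; enqueue A, O, R → queue [D, F, I, J, P, Q, M, A, O, R]
Visit D; enqueue G, L, N → queue [F, I, J, P, Q, M, A, O, R, G, L, N]
Visit F → queue [I, J, P, Q, M, A, O, R, G, L, N]
Visit I → queue [J, P, Q, M, A, O, R, G, L, N]
Visit J; enqueue E → queue [P, Q, M, A, O, R, G, L, N, E]
Visit P → queue [Q, M, A, O, R, G, L, N, E]
Visit Q → queue [M, A, O, R, G, L, N, E]
Visit M; enqueue H → queue [A, O, R, G, L, N, E, H]
Visit A → queue [O, R, G, L, N, E, H]
Visit O → queue [R, G, L, N, E, H]
Visit R → queue [G, L, N, E, H]
Visit G → queue [L, N, E, H]
Visit L → queue [N, E, H]
Visit N → queue [E, H]
Visit E → queue [H]
Visit H → queue []

K, B, C, D, F, I, J, P, Q, M, A, O, R, G, L, N, E, H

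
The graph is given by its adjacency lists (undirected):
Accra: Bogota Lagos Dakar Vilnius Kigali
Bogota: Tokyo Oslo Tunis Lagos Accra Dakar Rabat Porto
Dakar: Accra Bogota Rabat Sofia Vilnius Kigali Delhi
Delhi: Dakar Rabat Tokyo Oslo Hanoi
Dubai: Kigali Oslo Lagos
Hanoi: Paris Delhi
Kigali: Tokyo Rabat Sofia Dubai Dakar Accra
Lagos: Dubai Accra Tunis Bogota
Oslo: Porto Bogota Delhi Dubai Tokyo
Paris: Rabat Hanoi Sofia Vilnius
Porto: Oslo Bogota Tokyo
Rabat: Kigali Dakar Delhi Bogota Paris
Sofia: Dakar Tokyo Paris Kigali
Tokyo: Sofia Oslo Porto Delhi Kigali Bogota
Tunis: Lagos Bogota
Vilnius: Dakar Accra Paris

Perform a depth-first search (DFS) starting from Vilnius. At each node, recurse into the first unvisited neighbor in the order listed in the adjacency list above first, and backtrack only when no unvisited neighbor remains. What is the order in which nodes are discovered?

Visit Vilnius
Vilnius → Dakar
Dakar → Accra
Accra → Bogota
Bogota → Tokyo
Tokyo → Sofia
Sofia → Paris
Paris → Rabat
Rabat → Kigali
Kigali → Dubai
Dubai → Oslo
Oslo → Porto
Oslo → Delhi
Delhi → Hanoi
Dubai → Lagos
Lagos → Tunis

Vilnius Dakar Accra Bogota Tokyo Sofia Paris Rabat Kigali Dubai Oslo Porto Delhi Hanoi Lagos Tunis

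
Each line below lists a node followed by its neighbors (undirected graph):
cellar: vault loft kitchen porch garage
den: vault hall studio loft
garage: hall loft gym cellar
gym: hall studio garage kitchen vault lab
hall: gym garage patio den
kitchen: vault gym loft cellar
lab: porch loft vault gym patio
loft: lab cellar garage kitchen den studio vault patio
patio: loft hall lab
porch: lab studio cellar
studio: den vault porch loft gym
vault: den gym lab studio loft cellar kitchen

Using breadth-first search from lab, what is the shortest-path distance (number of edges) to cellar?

Level 0: lab
Level 1: gym, loft, patio, porch, vault
Level 2: cellar, den, garage, hall, kitchen, studio
cellar first appears at level 2.

2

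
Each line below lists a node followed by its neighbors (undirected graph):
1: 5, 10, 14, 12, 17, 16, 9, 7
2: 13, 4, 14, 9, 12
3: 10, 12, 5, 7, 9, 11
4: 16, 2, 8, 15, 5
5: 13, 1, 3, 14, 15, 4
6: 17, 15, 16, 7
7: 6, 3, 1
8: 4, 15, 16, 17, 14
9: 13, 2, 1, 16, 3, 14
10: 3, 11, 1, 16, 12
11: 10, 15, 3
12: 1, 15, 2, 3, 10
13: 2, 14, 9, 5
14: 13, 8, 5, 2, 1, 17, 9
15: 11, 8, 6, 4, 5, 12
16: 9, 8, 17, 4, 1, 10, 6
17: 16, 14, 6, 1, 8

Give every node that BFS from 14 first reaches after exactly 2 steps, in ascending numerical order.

Level 0: 14
Level 1: 1, 2, 5, 8, 9, 13, 17
Level 2: 3, 4, 6, 7, 10, 12, 15, 16
Level 3: 11

3, 4, 6, 7, 10, 12, 15, 16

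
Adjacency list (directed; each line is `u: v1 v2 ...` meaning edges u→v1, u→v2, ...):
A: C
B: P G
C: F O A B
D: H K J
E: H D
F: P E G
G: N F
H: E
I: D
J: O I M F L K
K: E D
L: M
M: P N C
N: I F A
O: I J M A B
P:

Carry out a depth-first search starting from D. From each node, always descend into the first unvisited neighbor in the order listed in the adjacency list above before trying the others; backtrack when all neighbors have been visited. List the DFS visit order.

Visit D
D → H
H → E
D → K
D → J
J → O
O → I
O → M
M → P
M → N
N → F
F → G
N → A
A → C
C → B
J → L

D H E K J O I M P N F G A C B L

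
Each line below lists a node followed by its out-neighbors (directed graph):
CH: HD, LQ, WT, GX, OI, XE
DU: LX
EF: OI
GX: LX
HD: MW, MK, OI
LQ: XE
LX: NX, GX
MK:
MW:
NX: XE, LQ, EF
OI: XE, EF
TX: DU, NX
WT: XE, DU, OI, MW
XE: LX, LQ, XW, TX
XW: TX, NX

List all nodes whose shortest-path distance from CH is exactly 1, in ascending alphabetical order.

GX, HD, LQ, OI, WT, XE

Level 0: CH
Level 1: GX, HD, LQ, OI, WT, XE
Level 2: DU, EF, LX, MK, MW, TX, XW
Level 3: NX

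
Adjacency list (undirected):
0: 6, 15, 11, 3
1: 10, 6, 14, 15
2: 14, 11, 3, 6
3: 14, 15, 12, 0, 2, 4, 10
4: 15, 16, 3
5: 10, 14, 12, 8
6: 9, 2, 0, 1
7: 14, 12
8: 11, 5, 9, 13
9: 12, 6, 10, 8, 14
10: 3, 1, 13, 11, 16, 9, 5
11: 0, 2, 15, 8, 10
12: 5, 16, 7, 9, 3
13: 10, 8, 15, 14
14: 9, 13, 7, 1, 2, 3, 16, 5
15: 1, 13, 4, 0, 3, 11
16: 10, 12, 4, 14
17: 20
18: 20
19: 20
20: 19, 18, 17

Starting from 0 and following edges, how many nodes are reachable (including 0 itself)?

BFS from 0 visits: 0, 6, 15, 11, 3, 9, 2, 1, 13, 4, 8, 10, 14, 12, 16, 5, 7
Reachable nodes: 17 of 21 total.

17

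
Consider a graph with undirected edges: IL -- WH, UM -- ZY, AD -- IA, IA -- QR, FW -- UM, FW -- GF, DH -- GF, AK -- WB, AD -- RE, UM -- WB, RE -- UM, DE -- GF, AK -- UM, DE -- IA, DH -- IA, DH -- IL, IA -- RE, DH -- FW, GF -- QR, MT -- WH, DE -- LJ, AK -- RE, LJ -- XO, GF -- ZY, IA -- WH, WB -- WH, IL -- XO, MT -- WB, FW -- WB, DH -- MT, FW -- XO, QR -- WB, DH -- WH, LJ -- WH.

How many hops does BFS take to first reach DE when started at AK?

3

Level 0: AK
Level 1: RE, UM, WB
Level 2: AD, FW, IA, MT, QR, WH, ZY
Level 3: DE, DH, GF, IL, LJ, XO
DE first appears at level 3.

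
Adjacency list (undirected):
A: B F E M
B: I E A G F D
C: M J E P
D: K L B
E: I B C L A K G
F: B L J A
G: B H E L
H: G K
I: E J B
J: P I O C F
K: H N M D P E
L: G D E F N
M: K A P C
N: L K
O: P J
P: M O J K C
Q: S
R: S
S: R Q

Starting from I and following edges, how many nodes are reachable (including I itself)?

16

BFS from I visits: I, J, E, B, P, O, F, C, L, K, G, A, D, M, N, H
Reachable nodes: 16 of 19 total.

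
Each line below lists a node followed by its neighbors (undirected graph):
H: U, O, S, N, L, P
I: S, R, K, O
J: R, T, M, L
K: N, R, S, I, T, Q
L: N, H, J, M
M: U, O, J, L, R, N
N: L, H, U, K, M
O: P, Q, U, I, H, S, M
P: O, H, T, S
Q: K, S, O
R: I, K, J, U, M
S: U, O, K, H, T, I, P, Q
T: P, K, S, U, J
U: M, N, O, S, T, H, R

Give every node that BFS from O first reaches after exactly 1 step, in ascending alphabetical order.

Level 0: O
Level 1: H, I, M, P, Q, S, U
Level 2: J, K, L, N, R, T

H, I, M, P, Q, S, U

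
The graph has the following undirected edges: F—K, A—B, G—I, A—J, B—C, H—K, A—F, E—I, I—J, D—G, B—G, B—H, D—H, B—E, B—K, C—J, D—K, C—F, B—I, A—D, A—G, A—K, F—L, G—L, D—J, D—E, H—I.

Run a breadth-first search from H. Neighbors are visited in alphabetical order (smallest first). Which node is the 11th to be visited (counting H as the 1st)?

Visit H; enqueue B, D, I, K → queue [B, D, I, K]
Visit B; enqueue A, C, E, G → queue [D, I, K, A, C, E, G]
Visit D; enqueue J → queue [I, K, A, C, E, G, J]
Visit I → queue [K, A, C, E, G, J]
Visit K; enqueue F → queue [A, C, E, G, J, F]
Visit A → queue [C, E, G, J, F]
Visit C → queue [E, G, J, F]
Visit E → queue [G, J, F]
Visit G; enqueue L → queue [J, F, L]
Visit J → queue [F, L]
Visit F → queue [L]
Visit L → queue []

Visit order: H, B, D, I, K, A, C, E, G, J, F, L

F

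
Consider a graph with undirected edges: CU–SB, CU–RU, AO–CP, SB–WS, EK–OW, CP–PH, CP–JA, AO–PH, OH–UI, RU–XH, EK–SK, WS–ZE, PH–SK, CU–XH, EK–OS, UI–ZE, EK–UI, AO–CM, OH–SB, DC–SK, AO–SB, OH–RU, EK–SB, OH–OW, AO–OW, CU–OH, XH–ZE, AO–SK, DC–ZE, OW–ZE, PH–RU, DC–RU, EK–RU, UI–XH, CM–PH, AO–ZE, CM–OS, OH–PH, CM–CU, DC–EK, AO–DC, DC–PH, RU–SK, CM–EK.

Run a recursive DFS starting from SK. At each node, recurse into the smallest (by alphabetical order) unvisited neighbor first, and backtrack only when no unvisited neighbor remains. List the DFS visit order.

SK → AO → CM → CU → OH → OW → EK → DC → PH → CP → JA → RU → XH → UI → ZE → WS → SB → OS

Visit SK
SK → AO
AO → CM
CM → CU
CU → OH
OH → OW
OW → EK
EK → DC
DC → PH
PH → CP
CP → JA
PH → RU
RU → XH
XH → UI
UI → ZE
ZE → WS
WS → SB
EK → OS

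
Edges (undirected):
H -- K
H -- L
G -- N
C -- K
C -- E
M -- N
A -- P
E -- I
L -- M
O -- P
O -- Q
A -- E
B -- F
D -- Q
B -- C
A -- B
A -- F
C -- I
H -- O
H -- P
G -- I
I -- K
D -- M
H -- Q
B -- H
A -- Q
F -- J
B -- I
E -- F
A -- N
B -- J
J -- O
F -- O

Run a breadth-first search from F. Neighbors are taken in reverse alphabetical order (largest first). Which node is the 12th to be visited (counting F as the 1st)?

Visit F; enqueue O, J, E, B, A → queue [O, J, E, B, A]
Visit O; enqueue Q, P, H → queue [J, E, B, A, Q, P, H]
Visit J → queue [E, B, A, Q, P, H]
Visit E; enqueue I, C → queue [B, A, Q, P, H, I, C]
Visit B → queue [A, Q, P, H, I, C]
Visit A; enqueue N → queue [Q, P, H, I, C, N]
Visit Q; enqueue D → queue [P, H, I, C, N, D]
Visit P → queue [H, I, C, N, D]
Visit H; enqueue L, K → queue [I, C, N, D, L, K]
Visit I; enqueue G → queue [C, N, D, L, K, G]
Visit C → queue [N, D, L, K, G]
Visit N; enqueue M → queue [D, L, K, G, M]
Visit D → queue [L, K, G, M]
Visit L → queue [K, G, M]
Visit K → queue [G, M]
Visit G → queue [M]
Visit M → queue []

Visit order: F, O, J, E, B, A, Q, P, H, I, C, N, D, L, K, G, M

N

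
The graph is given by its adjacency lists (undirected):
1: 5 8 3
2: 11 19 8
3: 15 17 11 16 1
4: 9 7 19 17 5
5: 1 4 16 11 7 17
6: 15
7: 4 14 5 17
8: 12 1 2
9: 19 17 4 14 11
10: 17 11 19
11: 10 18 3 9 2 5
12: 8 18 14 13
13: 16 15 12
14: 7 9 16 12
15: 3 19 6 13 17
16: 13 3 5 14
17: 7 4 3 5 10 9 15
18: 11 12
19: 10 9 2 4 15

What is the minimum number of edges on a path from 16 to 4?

2

Level 0: 16
Level 1: 3, 5, 13, 14
Level 2: 1, 4, 7, 9, 11, 12, 15, 17
Level 3: 2, 6, 8, 10, 18, 19
4 first appears at level 2.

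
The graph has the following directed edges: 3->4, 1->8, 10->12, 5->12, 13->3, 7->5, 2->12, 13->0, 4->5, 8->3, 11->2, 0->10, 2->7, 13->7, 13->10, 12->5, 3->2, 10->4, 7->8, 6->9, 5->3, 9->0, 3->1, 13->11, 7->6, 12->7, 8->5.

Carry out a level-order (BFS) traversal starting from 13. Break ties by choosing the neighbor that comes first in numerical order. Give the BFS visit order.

13 → 0 → 3 → 7 → 10 → 11 → 1 → 2 → 4 → 5 → 6 → 8 → 12 → 9

Visit 13; enqueue 0, 3, 7, 10, 11 → queue [0, 3, 7, 10, 11]
Visit 0 → queue [3, 7, 10, 11]
Visit 3; enqueue 1, 2, 4 → queue [7, 10, 11, 1, 2, 4]
Visit 7; enqueue 5, 6, 8 → queue [10, 11, 1, 2, 4, 5, 6, 8]
Visit 10; enqueue 12 → queue [11, 1, 2, 4, 5, 6, 8, 12]
Visit 11 → queue [1, 2, 4, 5, 6, 8, 12]
Visit 1 → queue [2, 4, 5, 6, 8, 12]
Visit 2 → queue [4, 5, 6, 8, 12]
Visit 4 → queue [5, 6, 8, 12]
Visit 5 → queue [6, 8, 12]
Visit 6; enqueue 9 → queue [8, 12, 9]
Visit 8 → queue [12, 9]
Visit 12 → queue [9]
Visit 9 → queue []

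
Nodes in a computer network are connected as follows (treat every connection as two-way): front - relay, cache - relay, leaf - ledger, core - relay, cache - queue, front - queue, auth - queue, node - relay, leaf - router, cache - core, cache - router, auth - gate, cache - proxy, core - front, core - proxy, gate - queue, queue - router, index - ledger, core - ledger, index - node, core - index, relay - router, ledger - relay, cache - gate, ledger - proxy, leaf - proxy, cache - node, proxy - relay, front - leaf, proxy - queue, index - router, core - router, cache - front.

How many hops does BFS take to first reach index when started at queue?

Level 0: queue
Level 1: auth, cache, front, gate, proxy, router
Level 2: core, index, leaf, ledger, node, relay
index first appears at level 2.

2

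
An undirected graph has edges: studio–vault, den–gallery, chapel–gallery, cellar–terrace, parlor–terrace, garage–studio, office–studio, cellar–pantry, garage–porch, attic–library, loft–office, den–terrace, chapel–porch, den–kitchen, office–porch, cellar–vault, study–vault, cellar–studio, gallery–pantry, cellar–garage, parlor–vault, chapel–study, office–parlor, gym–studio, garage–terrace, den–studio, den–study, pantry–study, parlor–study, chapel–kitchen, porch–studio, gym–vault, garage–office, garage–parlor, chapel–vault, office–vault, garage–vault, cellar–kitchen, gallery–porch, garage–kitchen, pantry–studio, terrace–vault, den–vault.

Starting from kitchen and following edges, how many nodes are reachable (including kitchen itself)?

BFS from kitchen visits: kitchen, garage, den, chapel, cellar, vault, terrace, studio, porch, parlor, office, study, gallery, pantry, gym, loft
Reachable nodes: 16 of 18 total.

16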